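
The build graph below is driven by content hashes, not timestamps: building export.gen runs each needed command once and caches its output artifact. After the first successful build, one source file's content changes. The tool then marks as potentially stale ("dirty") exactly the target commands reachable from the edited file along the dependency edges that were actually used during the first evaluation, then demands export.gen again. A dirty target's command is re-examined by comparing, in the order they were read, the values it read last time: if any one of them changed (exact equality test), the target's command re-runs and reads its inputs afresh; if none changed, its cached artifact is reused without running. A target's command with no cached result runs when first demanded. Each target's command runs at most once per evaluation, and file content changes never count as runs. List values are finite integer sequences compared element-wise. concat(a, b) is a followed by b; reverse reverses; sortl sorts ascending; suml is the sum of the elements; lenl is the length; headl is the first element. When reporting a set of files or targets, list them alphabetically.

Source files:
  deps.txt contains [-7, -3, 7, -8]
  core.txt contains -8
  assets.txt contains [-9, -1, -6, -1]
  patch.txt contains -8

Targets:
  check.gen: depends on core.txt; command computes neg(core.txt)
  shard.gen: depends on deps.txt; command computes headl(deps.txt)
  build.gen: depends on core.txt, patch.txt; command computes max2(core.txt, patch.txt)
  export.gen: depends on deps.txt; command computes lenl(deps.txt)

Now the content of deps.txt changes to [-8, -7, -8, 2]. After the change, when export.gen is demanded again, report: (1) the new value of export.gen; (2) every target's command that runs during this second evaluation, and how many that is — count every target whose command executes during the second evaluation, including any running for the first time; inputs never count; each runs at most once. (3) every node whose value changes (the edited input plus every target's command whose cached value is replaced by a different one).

export.gen now evaluates to 4.
Run set: export.gen (1 run).
Changed values: deps.txt.

Initial pass — values computed on the first demand:
  export.gen = lenl([-7, -3, 7, -8]) = 4

Second demand — change propagation:
  export.gen: re-runs because deps.txt [-7, -3, 7, -8]->[-8, -7, -8, 2]; new result 4 (unchanged).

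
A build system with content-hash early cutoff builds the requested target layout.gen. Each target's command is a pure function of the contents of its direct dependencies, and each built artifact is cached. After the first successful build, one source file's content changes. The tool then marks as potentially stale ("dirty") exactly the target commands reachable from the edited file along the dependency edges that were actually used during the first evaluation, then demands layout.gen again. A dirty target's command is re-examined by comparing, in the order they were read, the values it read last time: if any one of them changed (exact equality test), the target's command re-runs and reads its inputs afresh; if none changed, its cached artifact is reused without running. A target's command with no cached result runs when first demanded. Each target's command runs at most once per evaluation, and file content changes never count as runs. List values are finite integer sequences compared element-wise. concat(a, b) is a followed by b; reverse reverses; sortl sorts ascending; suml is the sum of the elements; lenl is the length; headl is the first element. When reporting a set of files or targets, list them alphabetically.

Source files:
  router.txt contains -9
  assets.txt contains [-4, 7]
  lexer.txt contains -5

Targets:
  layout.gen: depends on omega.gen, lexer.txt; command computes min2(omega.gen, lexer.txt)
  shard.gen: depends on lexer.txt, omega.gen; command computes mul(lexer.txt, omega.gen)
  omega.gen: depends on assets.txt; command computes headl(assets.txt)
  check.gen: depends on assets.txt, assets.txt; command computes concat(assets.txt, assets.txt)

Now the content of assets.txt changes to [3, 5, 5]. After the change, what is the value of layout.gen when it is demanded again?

New value of layout.gen: -5.

First evaluation (everything demanded from the output):
  omega.gen = headl([-4, 7]) = -4
  layout.gen = min2(-4, -5) = -5

Propagation after the edit:
  omega.gen: runs — assets.txt [-4, 7]->[3, 5, 5]; result 3.
  layout.gen: runs — omega.gen -4->3; result -5 (same value as before).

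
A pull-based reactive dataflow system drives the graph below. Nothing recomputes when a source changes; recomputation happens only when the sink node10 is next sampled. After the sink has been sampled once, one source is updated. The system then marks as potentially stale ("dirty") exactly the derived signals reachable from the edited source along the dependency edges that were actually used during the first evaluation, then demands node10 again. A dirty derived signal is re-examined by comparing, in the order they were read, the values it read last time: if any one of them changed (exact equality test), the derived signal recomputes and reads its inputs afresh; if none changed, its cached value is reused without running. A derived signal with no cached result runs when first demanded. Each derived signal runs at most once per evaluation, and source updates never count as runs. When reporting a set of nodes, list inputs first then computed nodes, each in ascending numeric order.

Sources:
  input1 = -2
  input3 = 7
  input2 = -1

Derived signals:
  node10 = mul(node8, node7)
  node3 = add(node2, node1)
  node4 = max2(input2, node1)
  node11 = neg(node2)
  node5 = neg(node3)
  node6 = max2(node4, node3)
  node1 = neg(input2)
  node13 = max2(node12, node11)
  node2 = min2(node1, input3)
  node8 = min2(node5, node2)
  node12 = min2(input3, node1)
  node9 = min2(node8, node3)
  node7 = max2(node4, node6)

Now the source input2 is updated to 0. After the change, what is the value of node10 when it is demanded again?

New value of node10: 0.

First evaluation (everything demanded from the output):
  node1 = neg(-1) = 1
  node2 = min2(1, 7) = 1
  node3 = add(1, 1) = 2
  node4 = max2(-1, 1) = 1
  node5 = neg(2) = -2
  node6 = max2(1, 2) = 2
  node7 = max2(1, 2) = 2
  node8 = min2(-2, 1) = -2
  node10 = mul(-2, 2) = -4

Propagation after the edit:
  node1: runs — input2 -1->0; result 0.
  node2: runs — node1 1->0; result 0.
  node3: runs — node2 1->0; node1 1->0; result 0.
  node4: runs — input2 -1->0; node1 1->0; result 0.
  node5: runs — node3 2->0; result 0.
  node6: runs — node4 1->0; node3 2->0; result 0.
  node7: runs — node4 1->0; node6 2->0; result 0.
  node8: runs — node5 -2->0; node2 1->0; result 0.
  node10: runs — node8 -2->0; node7 2->0; result 0.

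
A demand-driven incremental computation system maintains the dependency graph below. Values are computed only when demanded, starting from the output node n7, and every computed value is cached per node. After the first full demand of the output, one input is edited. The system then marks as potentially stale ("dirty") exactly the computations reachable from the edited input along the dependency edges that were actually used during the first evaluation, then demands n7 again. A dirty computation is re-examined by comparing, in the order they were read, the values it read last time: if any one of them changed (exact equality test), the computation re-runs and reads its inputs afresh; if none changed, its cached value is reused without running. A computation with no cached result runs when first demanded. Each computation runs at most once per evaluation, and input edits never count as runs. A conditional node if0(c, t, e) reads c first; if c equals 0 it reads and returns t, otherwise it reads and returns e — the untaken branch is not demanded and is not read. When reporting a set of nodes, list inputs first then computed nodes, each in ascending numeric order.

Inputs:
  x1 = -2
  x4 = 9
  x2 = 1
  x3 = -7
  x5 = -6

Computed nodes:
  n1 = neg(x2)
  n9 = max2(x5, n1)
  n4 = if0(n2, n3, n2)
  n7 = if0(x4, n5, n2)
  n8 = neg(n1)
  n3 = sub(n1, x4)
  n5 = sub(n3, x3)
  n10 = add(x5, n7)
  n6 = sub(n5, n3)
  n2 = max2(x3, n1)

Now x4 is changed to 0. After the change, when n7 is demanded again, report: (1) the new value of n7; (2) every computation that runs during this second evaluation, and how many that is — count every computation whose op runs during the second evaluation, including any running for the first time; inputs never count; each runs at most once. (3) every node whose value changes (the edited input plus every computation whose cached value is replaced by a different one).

First evaluation (everything demanded from the output):
  n1 = neg(1) = -1
  n2 = max2(-7, -1) = -1
  n7 = if0(x4=9 -> else branch n2) = -1

Propagation after the edit:
  n3: demanded for the first time — runs, produces -1.
  n5: demanded for the first time — runs, produces 6.
  n7: runs — x4 9->0; result 6.

Key observation: a condition flipped, so demand reaches new nodes — n3, n5 run for the first time.

New value of n7: 6.
Computations that run: n3, n5, n7 — 3 in total.
Values that change: x4, n7.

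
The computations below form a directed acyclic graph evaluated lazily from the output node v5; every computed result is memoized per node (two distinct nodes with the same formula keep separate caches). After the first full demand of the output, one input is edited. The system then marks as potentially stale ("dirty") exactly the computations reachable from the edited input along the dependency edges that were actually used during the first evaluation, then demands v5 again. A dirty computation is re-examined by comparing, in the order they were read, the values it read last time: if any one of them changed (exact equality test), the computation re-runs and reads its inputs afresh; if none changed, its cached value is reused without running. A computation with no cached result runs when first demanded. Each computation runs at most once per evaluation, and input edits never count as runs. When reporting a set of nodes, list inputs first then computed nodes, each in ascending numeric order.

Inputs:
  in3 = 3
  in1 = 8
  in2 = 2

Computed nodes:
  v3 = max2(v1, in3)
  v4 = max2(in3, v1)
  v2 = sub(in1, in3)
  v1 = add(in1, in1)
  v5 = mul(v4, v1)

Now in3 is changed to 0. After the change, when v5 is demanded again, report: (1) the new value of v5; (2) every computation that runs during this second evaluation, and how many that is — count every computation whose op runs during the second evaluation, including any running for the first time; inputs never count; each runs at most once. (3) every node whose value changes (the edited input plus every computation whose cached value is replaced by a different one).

First demand of the output computes:
  v1 = add(8, 8) = 16
  v4 = max2(3, 16) = 16
  v5 = mul(16, 16) = 256

After the edit, cleaning proceeds:
  v4: a read changed (in3 3->0) — executes, giving 16 — identical to its old value.
  v5: dirty, but its reads are unchanged (v4 unchanged, v1 unchanged); cached 256 stands.

Note the absorption at v4: it re-runs yet its value is the same, leaving the output's value untouched.

Demanding v5 again yields 256.
1 computations run: v4.
The nodes whose values change: in3.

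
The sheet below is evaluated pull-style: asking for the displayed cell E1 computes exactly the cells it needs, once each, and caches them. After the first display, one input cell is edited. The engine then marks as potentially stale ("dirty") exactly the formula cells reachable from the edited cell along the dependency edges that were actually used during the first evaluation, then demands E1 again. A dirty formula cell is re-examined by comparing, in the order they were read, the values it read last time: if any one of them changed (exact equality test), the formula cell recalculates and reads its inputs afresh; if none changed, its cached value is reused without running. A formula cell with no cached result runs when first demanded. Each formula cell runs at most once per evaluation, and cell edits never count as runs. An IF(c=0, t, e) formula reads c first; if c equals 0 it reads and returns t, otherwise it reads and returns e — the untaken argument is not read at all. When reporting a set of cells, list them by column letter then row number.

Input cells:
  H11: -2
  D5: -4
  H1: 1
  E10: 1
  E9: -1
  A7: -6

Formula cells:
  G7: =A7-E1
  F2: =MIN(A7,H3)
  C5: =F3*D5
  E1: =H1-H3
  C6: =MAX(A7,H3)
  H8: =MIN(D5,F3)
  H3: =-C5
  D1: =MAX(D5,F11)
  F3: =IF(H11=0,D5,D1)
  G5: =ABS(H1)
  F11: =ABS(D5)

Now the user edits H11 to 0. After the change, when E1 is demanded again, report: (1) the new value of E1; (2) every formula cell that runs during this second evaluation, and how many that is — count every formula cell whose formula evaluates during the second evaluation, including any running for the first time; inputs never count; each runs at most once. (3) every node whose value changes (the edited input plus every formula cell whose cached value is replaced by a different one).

Demanding E1 again yields 17.
4 formula cells run: C5, E1, F3, H3.
The nodes whose values change: C5, E1, F3, H3, H11.

First demand of the output computes:
  F11 = ABS(-4) = 4
  D1 = MAX(-4, 4) = 4
  F3 = IF(H11=0: H11=-2 -> else branch D1) = 4
  C5 = 4 * -4 = -16
  H3 = -(-16) = 16
  E1 = 1 - 16 = -15

After the edit, cleaning proceeds:
  F3: a read changed (H11 -2->0) — executes, giving -4.
  C5: a read changed (F3 4->-4) — executes, giving 16.
  H3: a read changed (C5 -16->16) — executes, giving -16.
  E1: a read changed (H3 16->-16) — executes, giving 17.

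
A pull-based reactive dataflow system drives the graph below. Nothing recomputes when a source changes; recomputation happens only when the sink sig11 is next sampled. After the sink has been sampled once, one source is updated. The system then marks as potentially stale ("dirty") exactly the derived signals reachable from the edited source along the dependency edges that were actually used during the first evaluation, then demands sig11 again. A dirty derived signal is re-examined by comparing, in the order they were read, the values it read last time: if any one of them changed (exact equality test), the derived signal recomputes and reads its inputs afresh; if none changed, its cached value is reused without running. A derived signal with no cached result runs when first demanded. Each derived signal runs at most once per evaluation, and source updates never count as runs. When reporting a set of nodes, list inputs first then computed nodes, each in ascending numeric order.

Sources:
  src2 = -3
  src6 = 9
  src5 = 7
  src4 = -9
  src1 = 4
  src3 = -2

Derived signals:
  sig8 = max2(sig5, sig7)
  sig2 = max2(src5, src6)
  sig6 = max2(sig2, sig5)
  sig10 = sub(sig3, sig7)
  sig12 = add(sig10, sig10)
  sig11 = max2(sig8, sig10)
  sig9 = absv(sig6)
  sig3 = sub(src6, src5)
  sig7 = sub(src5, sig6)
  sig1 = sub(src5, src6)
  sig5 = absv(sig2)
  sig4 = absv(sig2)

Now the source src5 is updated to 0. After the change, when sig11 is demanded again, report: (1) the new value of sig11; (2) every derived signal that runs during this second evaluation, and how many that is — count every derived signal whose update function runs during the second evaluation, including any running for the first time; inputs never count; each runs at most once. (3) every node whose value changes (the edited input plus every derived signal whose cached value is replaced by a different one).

First evaluation (everything demanded from the output):
  sig2 = max2(7, 9) = 9
  sig3 = sub(9, 7) = 2
  sig5 = absv(9) = 9
  sig6 = max2(9, 9) = 9
  sig7 = sub(7, 9) = -2
  sig8 = max2(9, -2) = 9
  sig10 = sub(2, -2) = 4
  sig11 = max2(9, 4) = 9

Propagation after the edit:
  sig2: runs — src5 7->0; result 9 (same value as before).
  sig3: runs — src5 7->0; result 9.
  sig5: checked — values it read are unchanged (sig2 unchanged); reused cached 9 without running.
  sig6: checked — values it read are unchanged (sig2 unchanged, sig5 unchanged); reused cached 9 without running.
  sig7: runs — src5 7->0; result -9.
  sig8: runs — sig7 -2->-9; result 9 (same value as before).
  sig10: runs — sig3 2->9; sig7 -2->-9; result 18.
  sig11: runs — sig10 4->18; result 18.

Key observation: the cutoff stops propagation at sig5 — its inputs' values are unchanged, so it reuses its cache.

New value of sig11: 18.
Derived signals that run: sig2, sig3, sig7, sig8, sig10, sig11 — 6 in total.
Values that change: src5, sig3, sig7, sig10, sig11.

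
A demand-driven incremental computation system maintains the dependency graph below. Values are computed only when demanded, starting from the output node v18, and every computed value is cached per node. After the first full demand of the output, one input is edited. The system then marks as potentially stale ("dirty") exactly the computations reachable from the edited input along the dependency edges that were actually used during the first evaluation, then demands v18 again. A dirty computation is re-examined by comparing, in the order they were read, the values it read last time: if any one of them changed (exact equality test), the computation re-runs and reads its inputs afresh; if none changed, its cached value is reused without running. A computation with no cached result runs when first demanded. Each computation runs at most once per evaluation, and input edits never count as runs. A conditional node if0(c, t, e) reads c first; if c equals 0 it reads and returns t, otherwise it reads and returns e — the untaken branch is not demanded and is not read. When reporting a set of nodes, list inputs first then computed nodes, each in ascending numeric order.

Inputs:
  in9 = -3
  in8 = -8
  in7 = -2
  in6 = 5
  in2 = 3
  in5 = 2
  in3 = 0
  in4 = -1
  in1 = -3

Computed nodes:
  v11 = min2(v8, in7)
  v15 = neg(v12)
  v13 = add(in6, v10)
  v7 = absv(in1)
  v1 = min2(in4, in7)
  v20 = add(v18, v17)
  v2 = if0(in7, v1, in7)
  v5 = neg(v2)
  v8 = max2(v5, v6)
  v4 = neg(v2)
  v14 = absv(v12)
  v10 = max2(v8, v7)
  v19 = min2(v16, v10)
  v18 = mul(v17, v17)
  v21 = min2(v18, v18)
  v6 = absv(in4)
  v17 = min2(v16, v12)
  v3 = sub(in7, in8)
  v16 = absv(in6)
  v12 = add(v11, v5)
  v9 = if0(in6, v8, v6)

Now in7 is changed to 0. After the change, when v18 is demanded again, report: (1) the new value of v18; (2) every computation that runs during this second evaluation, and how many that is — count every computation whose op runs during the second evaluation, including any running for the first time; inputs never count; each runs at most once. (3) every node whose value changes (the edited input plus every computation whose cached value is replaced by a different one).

First evaluation (everything demanded from the output):
  v2 = if0(in7=-2 -> else branch in7) = -2
  v5 = neg(-2) = 2
  v6 = absv(-1) = 1
  v8 = max2(2, 1) = 2
  v11 = min2(2, -2) = -2
  v12 = add(-2, 2) = 0
  v16 = absv(5) = 5
  v17 = min2(5, 0) = 0
  v18 = mul(0, 0) = 0

Propagation after the edit:
  v1: demanded for the first time — runs, produces -1.
  v2: runs — in7 -2->0; in7 -2->0; result -1.
  v5: runs — v2 -2->-1; result 1.
  v8: runs — v5 2->1; result 1.
  v11: runs — v8 2->1; in7 -2->0; result 0.
  v12: runs — v11 -2->0; v5 2->1; result 1.
  v17: runs — v12 0->1; result 1.
  v18: runs — v17 0->1; v17 0->1; result 1.

Key observation: a condition flipped, so demand reaches new nodes — v1 runs for the first time.

New value of v18: 1.
Computations that run: v1, v2, v5, v8, v11, v12, v17, v18 — 8 in total.
Values that change: in7, v2, v5, v8, v11, v12, v17, v18.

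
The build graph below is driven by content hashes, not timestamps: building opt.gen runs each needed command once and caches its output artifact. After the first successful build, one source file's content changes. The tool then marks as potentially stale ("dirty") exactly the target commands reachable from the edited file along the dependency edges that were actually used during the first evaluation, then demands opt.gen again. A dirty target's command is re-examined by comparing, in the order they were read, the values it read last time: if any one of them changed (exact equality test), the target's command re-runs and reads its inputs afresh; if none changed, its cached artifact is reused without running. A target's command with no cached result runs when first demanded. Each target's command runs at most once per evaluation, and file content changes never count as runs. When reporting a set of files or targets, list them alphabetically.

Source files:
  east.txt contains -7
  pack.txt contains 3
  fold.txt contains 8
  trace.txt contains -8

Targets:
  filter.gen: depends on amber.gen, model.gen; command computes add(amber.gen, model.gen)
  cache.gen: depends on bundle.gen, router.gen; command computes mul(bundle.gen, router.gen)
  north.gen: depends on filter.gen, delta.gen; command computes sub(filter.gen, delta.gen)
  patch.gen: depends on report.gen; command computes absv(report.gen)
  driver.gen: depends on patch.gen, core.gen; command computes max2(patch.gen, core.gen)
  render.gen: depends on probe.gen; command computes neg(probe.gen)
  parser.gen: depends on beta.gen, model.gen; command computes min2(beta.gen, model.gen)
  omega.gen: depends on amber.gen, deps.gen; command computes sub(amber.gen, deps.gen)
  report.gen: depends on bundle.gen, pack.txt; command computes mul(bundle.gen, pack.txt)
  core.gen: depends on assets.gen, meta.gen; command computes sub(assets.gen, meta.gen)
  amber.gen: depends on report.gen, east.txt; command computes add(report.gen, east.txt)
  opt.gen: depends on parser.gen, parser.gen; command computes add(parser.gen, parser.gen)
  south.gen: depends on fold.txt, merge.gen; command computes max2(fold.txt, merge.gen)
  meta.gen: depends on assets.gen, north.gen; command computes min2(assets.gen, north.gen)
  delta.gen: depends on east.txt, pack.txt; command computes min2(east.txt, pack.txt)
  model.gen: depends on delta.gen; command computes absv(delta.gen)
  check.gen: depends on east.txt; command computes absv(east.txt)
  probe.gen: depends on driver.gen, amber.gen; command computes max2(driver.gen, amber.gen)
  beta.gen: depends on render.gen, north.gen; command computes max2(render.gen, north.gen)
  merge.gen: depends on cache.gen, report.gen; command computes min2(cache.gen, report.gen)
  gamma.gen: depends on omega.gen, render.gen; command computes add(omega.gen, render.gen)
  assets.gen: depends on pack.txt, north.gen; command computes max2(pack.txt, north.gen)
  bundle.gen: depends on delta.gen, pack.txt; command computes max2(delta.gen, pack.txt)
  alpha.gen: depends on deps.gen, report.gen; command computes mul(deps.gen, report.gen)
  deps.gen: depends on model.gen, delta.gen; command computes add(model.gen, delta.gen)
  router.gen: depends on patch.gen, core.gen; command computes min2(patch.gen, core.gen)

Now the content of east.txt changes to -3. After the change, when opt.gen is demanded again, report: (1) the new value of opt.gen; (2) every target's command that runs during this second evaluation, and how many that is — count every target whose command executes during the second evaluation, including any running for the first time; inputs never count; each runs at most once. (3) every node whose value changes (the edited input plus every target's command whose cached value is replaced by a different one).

opt.gen now evaluates to 6.
Run set: amber.gen, assets.gen, beta.gen, bundle.gen, core.gen, delta.gen, filter.gen, meta.gen, model.gen, north.gen, opt.gen, parser.gen, probe.gen (13 run).
Changed values: amber.gen, assets.gen, beta.gen, delta.gen, east.txt, meta.gen, model.gen, north.gen, opt.gen, parser.gen.
The important point: at report.gen every value read last time is unchanged, so the dirty flag clears without a run.

Initial pass — values computed on the first demand:
  delta.gen = min2(-7, 3) = -7
  bundle.gen = max2(-7, 3) = 3
  model.gen = absv(-7) = 7
  report.gen = mul(3, 3) = 9
  amber.gen = add(9, -7) = 2
  filter.gen = add(2, 7) = 9
  north.gen = sub(9, -7) = 16
  assets.gen = max2(3, 16) = 16
  meta.gen = min2(16, 16) = 16
  core.gen = sub(16, 16) = 0
  patch.gen = absv(9) = 9
  driver.gen = max2(9, 0) = 9
  probe.gen = max2(9, 2) = 9
  render.gen = neg(9) = -9
  beta.gen = max2(-9, 16) = 16
  parser.gen = min2(16, 7) = 7
  opt.gen = add(7, 7) = 14

Second demand — change propagation:
  delta.gen: re-runs because east.txt -7->-3; new result -3.
  bundle.gen: re-runs because delta.gen -7->-3; new result 3 (unchanged).
  model.gen: re-runs because delta.gen -7->-3; new result 3.
  report.gen: re-examined; everything it read last time is the same (bundle.gen unchanged, pack.txt unchanged) — cache 9 kept, no run.
  amber.gen: re-runs because east.txt -7->-3; new result 6.
  filter.gen: re-runs because amber.gen 2->6; model.gen 7->3; new result 9 (unchanged).
  north.gen: re-runs because delta.gen -7->-3; new result 12.
  assets.gen: re-runs because north.gen 16->12; new result 12.
  meta.gen: re-runs because assets.gen 16->12; north.gen 16->12; new result 12.
  core.gen: re-runs because assets.gen 16->12; meta.gen 16->12; new result 0 (unchanged).
  patch.gen: re-examined; everything it read last time is the same (report.gen unchanged) — cache 9 kept, no run.
  driver.gen: re-examined; everything it read last time is the same (patch.gen unchanged, core.gen unchanged) — cache 9 kept, no run.
  probe.gen: re-runs because amber.gen 2->6; new result 9 (unchanged).
  render.gen: re-examined; everything it read last time is the same (probe.gen unchanged) — cache -9 kept, no run.
  beta.gen: re-runs because north.gen 16->12; new result 12.
  parser.gen: re-runs because beta.gen 16->12; model.gen 7->3; new result 3.
  opt.gen: re-runs because parser.gen 7->3; parser.gen 7->3; new result 6.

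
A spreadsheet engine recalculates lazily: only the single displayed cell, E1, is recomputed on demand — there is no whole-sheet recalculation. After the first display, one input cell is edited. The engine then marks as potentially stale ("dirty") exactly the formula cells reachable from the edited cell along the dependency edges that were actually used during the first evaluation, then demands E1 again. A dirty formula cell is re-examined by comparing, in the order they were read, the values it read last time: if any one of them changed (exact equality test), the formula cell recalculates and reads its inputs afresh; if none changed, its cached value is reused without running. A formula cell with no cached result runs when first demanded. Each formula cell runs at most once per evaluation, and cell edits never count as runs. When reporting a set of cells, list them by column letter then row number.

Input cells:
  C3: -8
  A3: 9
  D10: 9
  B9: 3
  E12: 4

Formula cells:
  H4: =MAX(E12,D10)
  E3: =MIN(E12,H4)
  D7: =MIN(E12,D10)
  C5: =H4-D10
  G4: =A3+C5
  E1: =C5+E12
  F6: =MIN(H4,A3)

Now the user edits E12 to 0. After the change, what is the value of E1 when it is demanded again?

New value of E1: 0.
Key observation: the cutoff stops propagation at C5 — its inputs' values are unchanged, so it reuses its cache.

First evaluation (everything demanded from the output):
  H4 = MAX(4, 9) = 9
  C5 = 9 - 9 = 0
  E1 = 0 + 4 = 4

Propagation after the edit:
  H4: runs — E12 4->0; result 9 (same value as before).
  C5: checked — values it read are unchanged (H4 unchanged, D10 unchanged); reused cached 0 without running.
  E1: runs — E12 4->0; result 0.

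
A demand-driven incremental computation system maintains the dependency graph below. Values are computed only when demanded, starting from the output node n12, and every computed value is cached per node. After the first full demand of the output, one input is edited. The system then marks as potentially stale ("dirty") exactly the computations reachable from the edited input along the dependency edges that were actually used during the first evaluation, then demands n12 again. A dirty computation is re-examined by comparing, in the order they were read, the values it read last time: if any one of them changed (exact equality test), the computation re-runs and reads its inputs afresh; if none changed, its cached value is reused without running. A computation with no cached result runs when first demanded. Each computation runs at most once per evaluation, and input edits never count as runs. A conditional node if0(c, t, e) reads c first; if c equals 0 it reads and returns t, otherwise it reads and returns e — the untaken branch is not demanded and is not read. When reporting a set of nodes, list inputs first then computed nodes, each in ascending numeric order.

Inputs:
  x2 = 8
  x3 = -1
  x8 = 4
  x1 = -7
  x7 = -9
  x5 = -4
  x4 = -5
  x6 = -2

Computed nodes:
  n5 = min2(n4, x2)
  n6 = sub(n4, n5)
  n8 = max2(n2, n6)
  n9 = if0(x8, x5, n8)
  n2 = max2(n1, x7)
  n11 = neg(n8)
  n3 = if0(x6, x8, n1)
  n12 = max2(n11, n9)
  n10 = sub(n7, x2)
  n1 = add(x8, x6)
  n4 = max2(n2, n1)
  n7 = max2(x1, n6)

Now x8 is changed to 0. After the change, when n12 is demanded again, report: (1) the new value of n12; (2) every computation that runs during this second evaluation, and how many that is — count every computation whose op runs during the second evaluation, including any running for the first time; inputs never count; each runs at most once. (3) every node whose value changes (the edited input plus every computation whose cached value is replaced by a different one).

First evaluation (everything demanded from the output):
  n1 = add(4, -2) = 2
  n2 = max2(2, -9) = 2
  n4 = max2(2, 2) = 2
  n5 = min2(2, 8) = 2
  n6 = sub(2, 2) = 0
  n8 = max2(2, 0) = 2
  n9 = if0(x8=4 -> else branch n8) = 2
  n11 = neg(2) = -2
  n12 = max2(-2, 2) = 2

Propagation after the edit:
  n1: runs — x8 4->0; result -2.
  n2: runs — n1 2->-2; result -2.
  n4: runs — n2 2->-2; n1 2->-2; result -2.
  n5: runs — n4 2->-2; result -2.
  n6: runs — n4 2->-2; n5 2->-2; result 0 (same value as before).
  n8: runs — n2 2->-2; result 0.
  n9: runs — x8 4->0; n8 2->0; result -4.
  n11: runs — n8 2->0; result 0.
  n12: runs — n11 -2->0; n9 2->-4; result 0.

New value of n12: 0.
Computations that run: n1, n2, n4, n5, n6, n8, n9, n11, n12 — 9 in total.
Values that change: x8, n1, n2, n4, n5, n8, n9, n11, n12.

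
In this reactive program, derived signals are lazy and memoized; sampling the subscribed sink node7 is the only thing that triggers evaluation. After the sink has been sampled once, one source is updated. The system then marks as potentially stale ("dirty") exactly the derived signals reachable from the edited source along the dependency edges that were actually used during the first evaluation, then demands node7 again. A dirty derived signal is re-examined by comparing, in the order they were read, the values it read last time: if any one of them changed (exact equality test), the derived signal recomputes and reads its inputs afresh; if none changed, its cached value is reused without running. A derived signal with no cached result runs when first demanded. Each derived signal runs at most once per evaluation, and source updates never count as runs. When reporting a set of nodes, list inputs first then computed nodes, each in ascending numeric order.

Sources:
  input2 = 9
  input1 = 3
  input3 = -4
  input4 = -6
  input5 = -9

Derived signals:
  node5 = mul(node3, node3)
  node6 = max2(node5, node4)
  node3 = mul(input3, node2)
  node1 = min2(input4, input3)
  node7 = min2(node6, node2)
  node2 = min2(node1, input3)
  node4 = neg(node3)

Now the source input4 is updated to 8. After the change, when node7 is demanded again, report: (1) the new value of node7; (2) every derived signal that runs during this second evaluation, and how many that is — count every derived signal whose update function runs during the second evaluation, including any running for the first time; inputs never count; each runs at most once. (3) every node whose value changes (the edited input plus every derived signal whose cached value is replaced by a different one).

First demand of the output computes:
  node1 = min2(-6, -4) = -6
  node2 = min2(-6, -4) = -6
  node3 = mul(-4, -6) = 24
  node4 = neg(24) = -24
  node5 = mul(24, 24) = 576
  node6 = max2(576, -24) = 576
  node7 = min2(576, -6) = -6

After the edit, cleaning proceeds:
  node1: a read changed (input4 -6->8) — executes, giving -4.
  node2: a read changed (node1 -6->-4) — executes, giving -4.
  node3: a read changed (node2 -6->-4) — executes, giving 16.
  node4: a read changed (node3 24->16) — executes, giving -16.
  node5: a read changed (node3 24->16; node3 24->16) — executes, giving 256.
  node6: a read changed (node5 576->256; node4 -24->-16) — executes, giving 256.
  node7: a read changed (node6 576->256; node2 -6->-4) — executes, giving -4.

Demanding node7 again yields -4.
7 derived signals run: node1, node2, node3, node4, node5, node6, node7.
The nodes whose values change: input4, node1, node2, node3, node4, node5, node6, node7.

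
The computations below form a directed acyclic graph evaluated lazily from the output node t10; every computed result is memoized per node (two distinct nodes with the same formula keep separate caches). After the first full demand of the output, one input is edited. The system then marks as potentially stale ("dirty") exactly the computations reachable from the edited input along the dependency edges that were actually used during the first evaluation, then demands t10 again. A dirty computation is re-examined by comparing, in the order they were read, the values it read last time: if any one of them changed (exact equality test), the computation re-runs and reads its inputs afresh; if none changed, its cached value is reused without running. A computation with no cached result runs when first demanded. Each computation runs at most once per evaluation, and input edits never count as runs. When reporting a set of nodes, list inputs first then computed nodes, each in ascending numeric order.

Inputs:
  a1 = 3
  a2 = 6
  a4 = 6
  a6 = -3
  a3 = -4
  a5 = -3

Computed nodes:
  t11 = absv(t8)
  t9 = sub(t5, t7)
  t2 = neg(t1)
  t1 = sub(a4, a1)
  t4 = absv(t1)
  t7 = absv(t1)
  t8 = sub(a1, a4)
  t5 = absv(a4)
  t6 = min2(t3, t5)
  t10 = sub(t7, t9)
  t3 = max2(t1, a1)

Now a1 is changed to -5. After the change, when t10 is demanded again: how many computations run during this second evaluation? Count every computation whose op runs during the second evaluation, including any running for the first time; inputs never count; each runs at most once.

4 computations run: t1, t7, t9, t10.

First demand of the output computes:
  t1 = sub(6, 3) = 3
  t5 = absv(6) = 6
  t7 = absv(3) = 3
  t9 = sub(6, 3) = 3
  t10 = sub(3, 3) = 0

After the edit, cleaning proceeds:
  t1: a read changed (a1 3->-5) — executes, giving 11.
  t7: a read changed (t1 3->11) — executes, giving 11.
  t9: a read changed (t7 3->11) — executes, giving -5.
  t10: a read changed (t7 3->11; t9 3->-5) — executes, giving 16.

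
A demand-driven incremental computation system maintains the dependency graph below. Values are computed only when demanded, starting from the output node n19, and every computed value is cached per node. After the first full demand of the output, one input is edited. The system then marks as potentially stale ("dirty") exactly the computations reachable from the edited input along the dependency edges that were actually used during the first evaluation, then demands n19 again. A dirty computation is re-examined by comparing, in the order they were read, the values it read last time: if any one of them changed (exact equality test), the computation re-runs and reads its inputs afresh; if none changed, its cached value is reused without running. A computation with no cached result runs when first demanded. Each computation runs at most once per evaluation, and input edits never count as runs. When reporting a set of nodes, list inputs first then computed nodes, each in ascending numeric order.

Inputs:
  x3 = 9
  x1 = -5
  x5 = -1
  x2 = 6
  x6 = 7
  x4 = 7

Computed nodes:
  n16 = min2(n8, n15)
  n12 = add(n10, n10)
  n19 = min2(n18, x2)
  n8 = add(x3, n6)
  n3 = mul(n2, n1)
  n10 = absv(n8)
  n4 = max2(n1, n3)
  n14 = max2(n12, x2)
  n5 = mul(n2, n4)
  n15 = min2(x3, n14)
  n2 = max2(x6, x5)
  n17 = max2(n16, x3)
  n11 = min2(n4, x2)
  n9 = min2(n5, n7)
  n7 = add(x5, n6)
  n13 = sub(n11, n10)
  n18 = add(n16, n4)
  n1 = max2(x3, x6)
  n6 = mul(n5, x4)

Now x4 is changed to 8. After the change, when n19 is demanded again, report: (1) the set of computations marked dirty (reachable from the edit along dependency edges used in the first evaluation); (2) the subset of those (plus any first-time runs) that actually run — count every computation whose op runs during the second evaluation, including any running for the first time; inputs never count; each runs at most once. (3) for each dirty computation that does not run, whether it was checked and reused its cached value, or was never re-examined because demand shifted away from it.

Marked dirty: n6, n8, n10, n12, n14, n15, n16, n18, n19.
Computations that run: n6, n8, n10, n12, n14, n15, n16 — 7 in total.
Checked but reused from cache: n18, n19.
Key observation: the cutoff stops propagation at n18 — its inputs' values are unchanged, so it reuses its cache.

First evaluation (everything demanded from the output):
  n1 = max2(9, 7) = 9
  n2 = max2(7, -1) = 7
  n3 = mul(7, 9) = 63
  n4 = max2(9, 63) = 63
  n5 = mul(7, 63) = 441
  n6 = mul(441, 7) = 3087
  n8 = add(9, 3087) = 3096
  n10 = absv(3096) = 3096
  n12 = add(3096, 3096) = 6192
  n14 = max2(6192, 6) = 6192
  n15 = min2(9, 6192) = 9
  n16 = min2(3096, 9) = 9
  n18 = add(9, 63) = 72
  n19 = min2(72, 6) = 6

Propagation after the edit:
  n6: runs — x4 7->8; result 3528.
  n8: runs — n6 3087->3528; result 3537.
  n10: runs — n8 3096->3537; result 3537.
  n12: runs — n10 3096->3537; n10 3096->3537; result 7074.
  n14: runs — n12 6192->7074; result 7074.
  n15: runs — n14 6192->7074; result 9 (same value as before).
  n16: runs — n8 3096->3537; result 9 (same value as before).
  n18: checked — values it read are unchanged (n16 unchanged, n4 unchanged); reused cached 72 without running.
  n19: checked — values it read are unchanged (n18 unchanged, x2 unchanged); reused cached 6 without running.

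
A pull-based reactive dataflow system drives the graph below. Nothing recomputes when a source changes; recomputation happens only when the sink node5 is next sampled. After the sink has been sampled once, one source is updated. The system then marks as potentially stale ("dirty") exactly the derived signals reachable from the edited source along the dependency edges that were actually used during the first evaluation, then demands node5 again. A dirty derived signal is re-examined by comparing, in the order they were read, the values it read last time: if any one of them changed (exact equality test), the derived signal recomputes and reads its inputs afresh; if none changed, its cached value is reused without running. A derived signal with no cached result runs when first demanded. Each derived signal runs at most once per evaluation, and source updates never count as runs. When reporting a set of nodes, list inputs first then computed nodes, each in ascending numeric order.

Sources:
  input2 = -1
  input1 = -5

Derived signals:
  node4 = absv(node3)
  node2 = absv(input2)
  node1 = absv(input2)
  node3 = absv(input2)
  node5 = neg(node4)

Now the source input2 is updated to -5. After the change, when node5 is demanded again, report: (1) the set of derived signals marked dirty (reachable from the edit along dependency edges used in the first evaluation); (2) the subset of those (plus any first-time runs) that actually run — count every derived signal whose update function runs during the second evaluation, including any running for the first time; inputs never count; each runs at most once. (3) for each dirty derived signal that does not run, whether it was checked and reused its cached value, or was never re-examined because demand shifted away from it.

Marked dirty: node3, node4, node5.
Derived signals that run: node3, node4, node5 — 3 in total.
Every dirty derived signal ran.

First evaluation (everything demanded from the output):
  node3 = absv(-1) = 1
  node4 = absv(1) = 1
  node5 = neg(1) = -1

Propagation after the edit:
  node3: runs — input2 -1->-5; result 5.
  node4: runs — node3 1->5; result 5.
  node5: runs — node4 1->5; result -5.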